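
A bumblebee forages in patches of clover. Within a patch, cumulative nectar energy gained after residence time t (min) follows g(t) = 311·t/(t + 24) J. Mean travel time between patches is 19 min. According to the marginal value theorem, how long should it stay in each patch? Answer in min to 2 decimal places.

Maximise g(t)/(T+t): set derivative to zero → g'(t)(T+t) = g(t).
g'(t) = 311·24/(t + 24)². Setting 311·24/(t+24)² = 311t/[(t+24)(19+t)] gives 24(19+t) = t(t+24), so t² = 24×19 = 456.
t* = √456 = 21.35 min.

21.35 min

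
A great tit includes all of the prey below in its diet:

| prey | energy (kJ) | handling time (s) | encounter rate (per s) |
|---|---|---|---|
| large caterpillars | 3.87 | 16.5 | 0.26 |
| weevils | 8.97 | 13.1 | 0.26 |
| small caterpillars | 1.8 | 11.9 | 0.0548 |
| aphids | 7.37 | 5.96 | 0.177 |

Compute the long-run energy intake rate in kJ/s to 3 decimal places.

0.456 kJ/s

R = (0.26×3.87 + 0.26×8.97 + 0.0548×1.8 + 0.177×7.37) / (1 + 0.26×16.5 + 0.26×13.1 + 0.0548×11.9 + 0.177×5.96) = 4.742/10.4 = 0.4558 kJ/s.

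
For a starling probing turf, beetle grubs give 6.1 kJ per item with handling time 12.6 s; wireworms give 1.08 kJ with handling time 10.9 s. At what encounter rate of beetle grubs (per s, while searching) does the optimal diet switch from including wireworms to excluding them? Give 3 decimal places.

0.020 per s

At the threshold, the rate on beetle grubs alone equals the profitability of wireworms: λ·6.1/(1 + λ·12.6) = 1.08/10.9 = 0.09908.
Rearranging, λ(6.1 − 0.09908×12.6) = 0.09908, so λ = 0.09908/4.852 = 0.02042 per s.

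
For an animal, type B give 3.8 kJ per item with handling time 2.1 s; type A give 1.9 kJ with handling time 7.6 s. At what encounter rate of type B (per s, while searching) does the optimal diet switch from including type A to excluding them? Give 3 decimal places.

0.076 per s

The zero-one rule: include type A iff E₂/h₂ > λE₁/(1+λh₁). Equality gives the switch point.
λE₁h₂ = E₂ + λE₂h₁ ⇒ λ = E₂/(E₁h₂ − E₂h₁) = 1.9/(28.88 − 3.99) = 0.07634 per s.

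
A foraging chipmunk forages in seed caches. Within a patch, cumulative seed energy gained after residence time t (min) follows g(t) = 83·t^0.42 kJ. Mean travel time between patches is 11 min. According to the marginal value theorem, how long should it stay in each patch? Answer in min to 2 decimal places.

7.97 min

Optimal t* satisfies g'(t*) = g(t*)/(T + t*).
g'(t) = 0.42·83·t^-0.58. Setting 0.42·83·t^-0.58 = 83·t^0.42/(11+t) gives 0.42(11+t) = t, so 0.58·t = 0.42×11.
t* = 0.42×11/0.58 = 7.966 min.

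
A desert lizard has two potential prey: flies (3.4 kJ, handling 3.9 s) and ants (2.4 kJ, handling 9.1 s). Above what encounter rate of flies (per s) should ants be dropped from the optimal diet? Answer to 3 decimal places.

The zero-one rule: include ants iff E₂/h₂ > λE₁/(1+λh₁). Equality gives the switch point.
λE₁h₂ = E₂ + λE₂h₁ ⇒ λ = E₂/(E₁h₂ − E₂h₁) = 2.4/(30.94 − 9.36) = 0.1112 per s.

0.111 per s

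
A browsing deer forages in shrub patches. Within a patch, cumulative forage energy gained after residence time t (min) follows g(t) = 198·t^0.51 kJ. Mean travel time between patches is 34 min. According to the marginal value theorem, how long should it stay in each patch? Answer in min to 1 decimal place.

35.4 min

Maximise g(t)/(T+t): set derivative to zero → g'(t)(T+t) = g(t).
g'(t) = 0.51·198·t^-0.49. Setting 0.51·198·t^-0.49 = 198·t^0.51/(34+t) gives 0.51(34+t) = t, so 0.49·t = 0.51×34.
t* = 0.51×34/0.49 = 35.39 min.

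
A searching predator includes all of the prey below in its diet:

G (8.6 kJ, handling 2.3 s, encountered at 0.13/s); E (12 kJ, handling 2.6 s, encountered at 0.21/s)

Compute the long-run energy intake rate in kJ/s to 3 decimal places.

1.972 kJ/s

R = (0.13×8.6 + 0.21×12) / (1 + 0.13×2.3 + 0.21×2.6) = 3.638/1.845 = 1.972 kJ/s.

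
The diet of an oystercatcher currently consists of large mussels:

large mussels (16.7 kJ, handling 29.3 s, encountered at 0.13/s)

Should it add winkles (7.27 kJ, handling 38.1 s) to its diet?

No

On large mussels alone, R = ΣλE/(1+Σλh) = 2.171/4.809 = 0.4514 kJ/s.
Profitability of winkles: 7.27/38.1 = 0.1908 kJ/s.
Since 0.1908 < R, time spent handling winkles is better spent searching.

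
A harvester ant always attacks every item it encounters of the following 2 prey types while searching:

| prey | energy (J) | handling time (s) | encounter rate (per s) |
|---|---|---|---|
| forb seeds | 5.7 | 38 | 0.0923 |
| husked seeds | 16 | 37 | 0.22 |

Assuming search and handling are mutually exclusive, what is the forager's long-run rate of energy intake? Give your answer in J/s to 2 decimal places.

Energy encountered per unit search time: 0.0923×5.7 + 0.22×16 = 4.046 J/s.
Handling time per unit search time: 0.0923×38 + 0.22×37 = 11.65.
Rate = 4.046/(1 + 11.65) = 0.3199 J/s.

0.32 J/s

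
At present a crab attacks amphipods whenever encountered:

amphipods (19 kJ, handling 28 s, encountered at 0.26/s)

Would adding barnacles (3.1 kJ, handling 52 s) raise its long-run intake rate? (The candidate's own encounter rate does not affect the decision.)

Current rate: (0.26×19)/(1 + 0.26×28) = 0.5966 kJ/s.
barnacles: E/h = 3.1/52 = 0.05962 kJ/s.
0.05962 < 0.5966, so adding barnacles would lower the average — exclude it.

No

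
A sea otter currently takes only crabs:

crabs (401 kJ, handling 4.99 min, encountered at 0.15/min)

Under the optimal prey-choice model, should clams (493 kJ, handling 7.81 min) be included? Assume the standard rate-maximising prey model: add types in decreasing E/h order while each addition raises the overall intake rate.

Current rate: (0.15×401)/(1 + 0.15×4.99) = 34.4 kJ/min.
clams: E/h = 493/7.81 = 63.12 kJ/min.
Since 63.12 > R, including clams increases the long-run rate.

Yes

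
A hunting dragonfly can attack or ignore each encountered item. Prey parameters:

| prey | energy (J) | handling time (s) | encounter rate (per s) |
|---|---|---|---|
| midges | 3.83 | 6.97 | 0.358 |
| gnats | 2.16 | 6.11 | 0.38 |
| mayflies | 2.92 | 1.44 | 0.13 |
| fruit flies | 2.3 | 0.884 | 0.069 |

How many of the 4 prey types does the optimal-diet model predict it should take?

Rank by E/h (J/s): fruit flies 2.6, mayflies 2.03, midges 0.549, gnats 0.354. Include each in turn until the next type's E/h falls below the running intake rate.
Rate on top 1: 0.1496. mayflies: 2.03 > 0.1496 → include.
Rate on top 2: 0.4313. midges: 0.549 > 0.4313 → include.
Rate on top 3: 0.5101. gnats: 0.354 < 0.5101 → exclude; stop.
Optimal diet: fruit flies, mayflies, midges — 3 of 4 types.

3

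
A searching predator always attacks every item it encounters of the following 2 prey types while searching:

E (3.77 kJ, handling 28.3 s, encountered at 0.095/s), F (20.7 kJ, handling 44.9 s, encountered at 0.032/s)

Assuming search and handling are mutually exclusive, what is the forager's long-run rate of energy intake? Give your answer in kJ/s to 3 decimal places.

0.199 kJ/s

R = Σλ_iE_i / (1 + Σλ_ih_i)
Numerator: 0.095×3.77 + 0.032×20.7 = 1.021
Denominator: 1 + 0.095×28.3 + 0.032×44.9 = 5.125
R = 1.021/5.125 = 0.1991 kJ/s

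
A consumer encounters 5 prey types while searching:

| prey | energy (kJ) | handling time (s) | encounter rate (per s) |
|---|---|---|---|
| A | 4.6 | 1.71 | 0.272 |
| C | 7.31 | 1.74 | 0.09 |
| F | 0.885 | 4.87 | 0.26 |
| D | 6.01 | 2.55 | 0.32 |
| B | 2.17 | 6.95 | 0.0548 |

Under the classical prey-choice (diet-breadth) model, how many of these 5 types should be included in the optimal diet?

Rank by E/h (kJ/s): C 4.2, A 2.69, D 2.36, B 0.312, F 0.182. Include each in turn until the next type's E/h falls below the running intake rate.
Rate on top 1: 0.5688. A: 2.69 > 0.5688 → include.
Rate on top 2: 1.177. D: 2.36 > 1.177 → include.
Rate on top 3: 1.572. B: 0.312 < 1.572 → exclude; stop.
Optimal diet: C, A, D — 3 of 5 types.

3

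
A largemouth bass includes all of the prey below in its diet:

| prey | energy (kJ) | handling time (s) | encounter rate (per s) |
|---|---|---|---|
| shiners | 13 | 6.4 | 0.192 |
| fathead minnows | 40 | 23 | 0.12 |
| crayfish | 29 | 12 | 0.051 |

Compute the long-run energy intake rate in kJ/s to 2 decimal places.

1.57 kJ/s

R = Σλ_iE_i / (1 + Σλ_ih_i)
Numerator: 0.192×13 + 0.12×40 + 0.051×29 = 8.775
Denominator: 1 + 0.192×6.4 + 0.12×23 + 0.051×12 = 5.601
R = 8.775/5.601 = 1.567 kJ/s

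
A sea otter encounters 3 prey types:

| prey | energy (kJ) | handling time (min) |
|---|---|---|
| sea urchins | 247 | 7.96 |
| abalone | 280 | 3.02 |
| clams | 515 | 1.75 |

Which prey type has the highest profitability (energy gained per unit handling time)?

Profitability E/h (kJ/min): sea urchins = 247/7.96 = 31, abalone = 280/3.02 = 92.7, clams = 515/1.75 = 294.
Ranked: clams > abalone > sea urchins.

clams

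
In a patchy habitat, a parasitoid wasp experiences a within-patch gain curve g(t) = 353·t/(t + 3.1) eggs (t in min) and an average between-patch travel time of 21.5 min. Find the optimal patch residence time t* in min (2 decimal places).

By the marginal value theorem, leave when the instantaneous gain rate g'(t) equals the habitat-wide average g(t)/(T + t).
g'(t) = 353·3.1/(t + 3.1)². Setting 353·3.1/(t+3.1)² = 353t/[(t+3.1)(21.5+t)] gives 3.1(21.5+t) = t(t+3.1), so t² = 3.1×21.5 = 66.65.
t* = √66.65 = 8.164 min.

8.16 min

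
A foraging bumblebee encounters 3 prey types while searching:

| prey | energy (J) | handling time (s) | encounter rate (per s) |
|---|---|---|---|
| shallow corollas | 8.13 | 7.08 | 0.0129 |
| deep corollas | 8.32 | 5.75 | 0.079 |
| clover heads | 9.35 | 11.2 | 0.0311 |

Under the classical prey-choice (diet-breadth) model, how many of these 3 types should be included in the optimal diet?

E/h in descending order: deep corollas 1.45, shallow corollas 1.15, clover heads 0.835 J/s. The optimal diet is the largest prefix of this list for which every included type satisfies E_i/h_i > R on the types above it.
Rate on top 1: 0.452. shallow corollas: 1.15 > 0.452 → include.
Rate on top 2: 0.4931. clover heads: 0.835 > 0.4931 → include.
Optimal diet: deep corollas, shallow corollas, clover heads — 3 of 3 types.

3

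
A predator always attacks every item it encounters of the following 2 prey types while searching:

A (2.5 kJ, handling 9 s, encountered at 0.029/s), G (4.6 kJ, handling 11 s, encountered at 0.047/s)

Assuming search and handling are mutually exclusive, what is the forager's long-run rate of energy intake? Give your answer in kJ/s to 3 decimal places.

0.162 kJ/s

R = Σλ_iE_i / (1 + Σλ_ih_i)
Numerator: 0.029×2.5 + 0.047×4.6 = 0.2887
Denominator: 1 + 0.029×9 + 0.047×11 = 1.778
R = 0.2887/1.778 = 0.1624 kJ/s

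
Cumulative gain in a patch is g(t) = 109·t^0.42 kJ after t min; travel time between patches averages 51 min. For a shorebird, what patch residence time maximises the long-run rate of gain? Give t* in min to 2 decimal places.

Maximise g(t)/(T+t): set derivative to zero → g'(t)(T+t) = g(t).
g'(t) = 0.42·109·t^-0.58. Setting 0.42·109·t^-0.58 = 109·t^0.42/(51+t) gives 0.42(51+t) = t, so 0.58·t = 0.42×51.
t* = 0.42×51/0.58 = 36.93 min.

36.93 min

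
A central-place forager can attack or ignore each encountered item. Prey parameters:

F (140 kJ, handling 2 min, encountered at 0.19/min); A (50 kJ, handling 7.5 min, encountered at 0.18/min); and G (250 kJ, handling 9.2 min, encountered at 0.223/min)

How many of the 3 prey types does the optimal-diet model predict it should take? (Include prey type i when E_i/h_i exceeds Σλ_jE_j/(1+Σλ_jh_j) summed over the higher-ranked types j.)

2

Profitabilities (E/h, kJ/min): F 70, G 27.2, A 6.67. Add prey in this order while the next type's profitability exceeds the intake rate on those already taken.
Rate on top 1: 19.28. G: 27.2 > 19.28 → include.
Rate on top 2: 24. A: 6.67 < 24 → exclude; stop.
Optimal diet: F, G — 2 of 3 types.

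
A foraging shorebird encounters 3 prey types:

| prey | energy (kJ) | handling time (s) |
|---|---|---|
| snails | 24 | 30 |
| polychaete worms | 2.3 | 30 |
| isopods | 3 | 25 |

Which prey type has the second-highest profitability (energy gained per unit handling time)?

In descending order of E/h:
snails: 24/30 = 0.8 kJ/s
isopods: 3/25 = 0.12 kJ/s
polychaete worms: 2.3/30 = 0.0767 kJ/s

isopods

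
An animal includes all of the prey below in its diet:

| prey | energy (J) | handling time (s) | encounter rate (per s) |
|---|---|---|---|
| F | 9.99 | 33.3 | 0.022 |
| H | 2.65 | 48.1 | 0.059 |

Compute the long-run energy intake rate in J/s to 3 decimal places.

0.082 J/s

Energy encountered per unit search time: 0.022×9.99 + 0.059×2.65 = 0.3761 J/s.
Handling time per unit search time: 0.022×33.3 + 0.059×48.1 = 3.571.
Rate = 0.3761/(1 + 3.571) = 0.0823 J/s.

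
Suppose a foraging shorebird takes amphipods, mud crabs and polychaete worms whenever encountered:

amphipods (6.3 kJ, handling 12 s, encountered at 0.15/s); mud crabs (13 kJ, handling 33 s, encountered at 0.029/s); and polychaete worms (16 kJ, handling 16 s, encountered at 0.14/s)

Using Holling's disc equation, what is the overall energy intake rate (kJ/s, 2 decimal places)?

Energy encountered per unit search time: 0.15×6.3 + 0.029×13 + 0.14×16 = 3.562 kJ/s.
Handling time per unit search time: 0.15×12 + 0.029×33 + 0.14×16 = 4.997.
Rate = 3.562/(1 + 4.997) = 0.594 kJ/s.

0.59 kJ/s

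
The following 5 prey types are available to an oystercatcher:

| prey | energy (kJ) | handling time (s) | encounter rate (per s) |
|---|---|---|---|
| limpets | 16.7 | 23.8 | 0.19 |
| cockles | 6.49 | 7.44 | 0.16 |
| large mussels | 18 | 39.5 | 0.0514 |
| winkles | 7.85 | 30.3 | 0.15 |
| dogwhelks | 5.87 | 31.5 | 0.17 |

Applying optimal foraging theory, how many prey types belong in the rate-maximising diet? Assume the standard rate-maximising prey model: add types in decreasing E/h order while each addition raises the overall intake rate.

Rank by E/h (kJ/s): cockles 0.872, limpets 0.702, large mussels 0.456, winkles 0.259, dogwhelks 0.186. Include each in turn until the next type's E/h falls below the running intake rate.
Rate on top 1: 0.4741. limpets: 0.702 > 0.4741 → include.
Rate on top 2: 0.6274. large mussels: 0.456 < 0.6274 → exclude; stop.
Optimal diet: cockles, limpets — 2 of 5 types.

2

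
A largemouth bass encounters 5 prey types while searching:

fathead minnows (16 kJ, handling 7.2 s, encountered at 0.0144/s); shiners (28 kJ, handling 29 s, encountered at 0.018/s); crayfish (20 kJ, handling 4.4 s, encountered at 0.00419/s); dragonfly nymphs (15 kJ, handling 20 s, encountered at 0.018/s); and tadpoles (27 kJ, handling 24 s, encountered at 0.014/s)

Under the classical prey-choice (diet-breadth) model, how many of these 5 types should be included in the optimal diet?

Profitabilities (E/h, kJ/s): crayfish 4.55, fathead minnows 2.22, tadpoles 1.12, shiners 0.966, dragonfly nymphs 0.75. Add prey in this order while the next type's profitability exceeds the intake rate on those already taken.
Rate on top 1: 0.08228. fathead minnows: 2.22 > 0.08228 → include.
Rate on top 2: 0.28. tadpoles: 1.12 > 0.28 → include.
Rate on top 3: 0.4747. shiners: 0.966 > 0.4747 → include.
Rate on top 4: 0.6041. dragonfly nymphs: 0.75 > 0.6041 → include.
Optimal diet: crayfish, fathead minnows, tadpoles, shiners, dragonfly nymphs — 5 of 5 types.

5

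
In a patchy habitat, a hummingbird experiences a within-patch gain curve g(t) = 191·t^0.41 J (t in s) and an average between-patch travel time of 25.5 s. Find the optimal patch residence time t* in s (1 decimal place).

17.7 s

Maximise g(t)/(T+t): set derivative to zero → g'(t)(T+t) = g(t).
g'(t) = 0.41·191·t^-0.59. Setting 0.41·191·t^-0.59 = 191·t^0.41/(25.5+t) gives 0.41(25.5+t) = t, so 0.59·t = 0.41×25.5.
t* = 0.41×25.5/0.59 = 17.72 s.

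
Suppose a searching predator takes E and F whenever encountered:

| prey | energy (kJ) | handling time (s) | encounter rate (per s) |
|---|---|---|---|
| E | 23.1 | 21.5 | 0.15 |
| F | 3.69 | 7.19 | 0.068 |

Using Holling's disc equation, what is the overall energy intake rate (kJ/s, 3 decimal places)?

0.788 kJ/s

R = (0.15×23.1 + 0.068×3.69) / (1 + 0.15×21.5 + 0.068×7.19) = 3.716/4.714 = 0.7883 kJ/s.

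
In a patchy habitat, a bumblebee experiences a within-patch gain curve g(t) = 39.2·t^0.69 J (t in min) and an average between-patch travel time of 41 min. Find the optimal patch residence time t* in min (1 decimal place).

91.3 min

Maximise g(t)/(T+t): set derivative to zero → g'(t)(T+t) = g(t).
g'(t) = 0.69·39.2·t^-0.31. Setting 0.69·39.2·t^-0.31 = 39.2·t^0.69/(41+t) gives 0.69(41+t) = t, so 0.31·t = 0.69×41.
t* = 0.69×41/0.31 = 91.26 min.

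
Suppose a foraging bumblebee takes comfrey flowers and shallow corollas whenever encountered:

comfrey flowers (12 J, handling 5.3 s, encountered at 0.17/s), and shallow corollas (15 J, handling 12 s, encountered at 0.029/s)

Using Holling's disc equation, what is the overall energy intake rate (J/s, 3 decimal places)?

R = (0.17×12 + 0.029×15) / (1 + 0.17×5.3 + 0.029×12) = 2.475/2.249 = 1.1 J/s.

1.100 J/s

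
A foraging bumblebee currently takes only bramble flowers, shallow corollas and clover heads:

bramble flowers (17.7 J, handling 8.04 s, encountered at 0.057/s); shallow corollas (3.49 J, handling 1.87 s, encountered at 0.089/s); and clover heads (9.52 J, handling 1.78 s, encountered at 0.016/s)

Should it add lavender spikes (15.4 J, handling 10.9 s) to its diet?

Yes

On bramble flowers, shallow corollas and clover heads alone, R = ΣλE/(1+Σλh) = 1.472/1.653 = 0.8903 J/s.
lavender spikes: E/h = 15.4/10.9 = 1.413 J/s.
1.413 > 0.8903, so adding lavender spikes raises the average — include it.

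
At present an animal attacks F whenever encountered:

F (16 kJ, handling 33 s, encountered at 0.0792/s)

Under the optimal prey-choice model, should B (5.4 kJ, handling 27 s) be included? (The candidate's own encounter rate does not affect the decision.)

Current rate: (0.0792×16)/(1 + 0.0792×33) = 0.3507 kJ/s.
B: E/h = 5.4/27 = 0.2 kJ/s.
0.2 < 0.3507, so adding B would lower the average — exclude it.

No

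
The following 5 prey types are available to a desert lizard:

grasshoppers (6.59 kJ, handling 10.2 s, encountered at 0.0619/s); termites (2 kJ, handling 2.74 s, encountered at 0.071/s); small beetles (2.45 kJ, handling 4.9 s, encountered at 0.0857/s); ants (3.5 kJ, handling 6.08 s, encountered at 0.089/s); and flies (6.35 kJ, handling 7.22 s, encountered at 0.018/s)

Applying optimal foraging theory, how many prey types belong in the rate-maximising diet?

5

Rank by E/h (kJ/s): flies 0.88, termites 0.73, grasshoppers 0.646, ants 0.576, small beetles 0.5. Include each in turn until the next type's E/h falls below the running intake rate.
Rate on top 1: 0.1012. termites: 0.73 > 0.1012 → include.
Rate on top 2: 0.1935. grasshoppers: 0.646 > 0.1935 → include.
Rate on top 3: 0.3396. ants: 0.576 > 0.3396 → include.
Rate on top 4: 0.3908. small beetles: 0.5 > 0.3908 → include.
Optimal diet: flies, termites, grasshoppers, ants, small beetles — 5 of 5 types.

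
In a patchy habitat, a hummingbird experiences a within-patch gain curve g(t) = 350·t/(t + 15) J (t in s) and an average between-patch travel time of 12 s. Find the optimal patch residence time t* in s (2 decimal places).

13.42 s

Maximise g(t)/(T+t): set derivative to zero → g'(t)(T+t) = g(t).
g'(t) = 350·15/(t + 15)². Setting 350·15/(t+15)² = 350t/[(t+15)(12+t)] gives 15(12+t) = t(t+15), so t² = 15×12 = 180.
t* = √180 = 13.42 s.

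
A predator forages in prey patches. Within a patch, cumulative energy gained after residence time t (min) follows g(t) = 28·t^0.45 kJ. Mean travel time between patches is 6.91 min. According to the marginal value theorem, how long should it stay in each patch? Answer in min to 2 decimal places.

By the marginal value theorem, leave when the instantaneous gain rate g'(t) equals the habitat-wide average g(t)/(T + t).
g'(t) = 0.45·28·t^-0.55. Setting 0.45·28·t^-0.55 = 28·t^0.45/(6.91+t) gives 0.45(6.91+t) = t, so 0.55·t = 0.45×6.91.
t* = 0.45×6.91/0.55 = 5.654 min.

5.65 min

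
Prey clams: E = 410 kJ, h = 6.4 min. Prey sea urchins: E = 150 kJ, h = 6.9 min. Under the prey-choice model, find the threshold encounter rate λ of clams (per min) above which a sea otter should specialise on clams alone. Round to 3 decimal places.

Drop sea urchins once their profitability E₂/h₂ falls below the rate achievable on clams alone: E₂/h₂ = λE₁/(1 + λh₁).
Solve for λ: λE₁h₂ = E₂(1 + λh₁) → λ(E₁h₂ − E₂h₁) = E₂ → λ = E₂/(E₁h₂ − E₂h₁).
λ = 150/(410×6.9 − 150×6.4) = 150/1869 = 0.08026 per min.

0.080 per min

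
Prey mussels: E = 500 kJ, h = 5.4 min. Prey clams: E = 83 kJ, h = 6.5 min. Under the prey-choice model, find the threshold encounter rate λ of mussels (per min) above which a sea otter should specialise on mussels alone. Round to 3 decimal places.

0.030 per min

The zero-one rule: include clams iff E₂/h₂ > λE₁/(1+λh₁). Equality gives the switch point.
λE₁h₂ = E₂ + λE₂h₁ ⇒ λ = E₂/(E₁h₂ − E₂h₁) = 83/(3250 − 448.2) = 0.02962 per min.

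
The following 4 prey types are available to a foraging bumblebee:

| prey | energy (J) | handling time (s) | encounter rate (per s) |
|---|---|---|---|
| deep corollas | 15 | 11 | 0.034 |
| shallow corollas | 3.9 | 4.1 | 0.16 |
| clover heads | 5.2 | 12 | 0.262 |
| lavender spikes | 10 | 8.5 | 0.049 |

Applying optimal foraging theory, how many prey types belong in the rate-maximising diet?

3

Rank by E/h (J/s): deep corollas 1.36, lavender spikes 1.18, shallow corollas 0.951, clover heads 0.433. Include each in turn until the next type's E/h falls below the running intake rate.
Rate on top 1: 0.3712. lavender spikes: 1.18 > 0.3712 → include.
Rate on top 2: 0.5585. shallow corollas: 0.951 > 0.5585 → include.
Rate on top 3: 0.6638. clover heads: 0.433 < 0.6638 → exclude; stop.
Optimal diet: deep corollas, lavender spikes, shallow corollas — 3 of 4 types.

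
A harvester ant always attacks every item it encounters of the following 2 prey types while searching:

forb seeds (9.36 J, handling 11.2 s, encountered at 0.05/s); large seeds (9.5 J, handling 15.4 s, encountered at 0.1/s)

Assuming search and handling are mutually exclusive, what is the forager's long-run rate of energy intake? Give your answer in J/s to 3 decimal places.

R = (0.05×9.36 + 0.1×9.5) / (1 + 0.05×11.2 + 0.1×15.4) = 1.418/3.1 = 0.4574 J/s.

0.457 J/s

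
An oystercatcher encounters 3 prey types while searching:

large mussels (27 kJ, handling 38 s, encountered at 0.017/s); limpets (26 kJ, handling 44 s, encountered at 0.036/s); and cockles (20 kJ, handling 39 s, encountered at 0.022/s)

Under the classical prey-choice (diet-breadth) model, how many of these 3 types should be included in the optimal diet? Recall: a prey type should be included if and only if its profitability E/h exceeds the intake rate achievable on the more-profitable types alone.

3

E/h in descending order: large mussels 0.711, limpets 0.591, cockles 0.513 kJ/s. The optimal diet is the largest prefix of this list for which every included type satisfies E_i/h_i > R on the types above it.
Rate on top 1: 0.2789. limpets: 0.591 > 0.2789 → include.
Rate on top 2: 0.4319. cockles: 0.513 > 0.4319 → include.
Optimal diet: large mussels, limpets, cockles — 3 of 3 types.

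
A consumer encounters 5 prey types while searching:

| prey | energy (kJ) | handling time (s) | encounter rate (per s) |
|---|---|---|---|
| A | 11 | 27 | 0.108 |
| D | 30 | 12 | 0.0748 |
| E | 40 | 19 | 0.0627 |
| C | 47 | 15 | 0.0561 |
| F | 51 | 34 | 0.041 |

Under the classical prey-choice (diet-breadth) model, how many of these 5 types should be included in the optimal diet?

E/h in descending order: C 3.13, D 2.5, E 2.11, F 1.5, A 0.407 kJ/s. The optimal diet is the largest prefix of this list for which every included type satisfies E_i/h_i > R on the types above it.
Rate on top 1: 1.432. D: 2.5 > 1.432 → include.
Rate on top 2: 1.782. E: 2.11 > 1.782 → include.
Rate on top 3: 1.88. F: 1.5 < 1.88 → exclude; stop.
Optimal diet: C, D, E — 3 of 5 types.

3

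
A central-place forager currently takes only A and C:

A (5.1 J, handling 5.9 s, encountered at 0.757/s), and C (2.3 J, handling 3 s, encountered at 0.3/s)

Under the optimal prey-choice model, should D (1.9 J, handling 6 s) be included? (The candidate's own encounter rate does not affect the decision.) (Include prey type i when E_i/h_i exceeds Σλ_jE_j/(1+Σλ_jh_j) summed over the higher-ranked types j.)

No

Intake rate on the current diet: R = (0.757×5.1 + 0.3×2.3) / (1 + 0.757×5.9 + 0.3×3) = 4.551/6.366 = 0.7148 J/s.
Profitability of D: 1.9/6 = 0.3167 J/s.
0.3167 < 0.7148, so adding D would lower the average — exclude it.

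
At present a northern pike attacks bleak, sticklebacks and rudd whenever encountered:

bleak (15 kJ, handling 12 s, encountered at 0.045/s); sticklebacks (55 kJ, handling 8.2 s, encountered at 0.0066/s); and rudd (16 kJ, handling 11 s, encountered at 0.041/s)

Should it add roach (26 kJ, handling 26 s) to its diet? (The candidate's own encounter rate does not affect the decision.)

Yes

Intake rate on the current diet: R = (0.045×15 + 0.0066×55 + 0.041×16) / (1 + 0.045×12 + 0.0066×8.2 + 0.041×11) = 1.694/2.045 = 0.8283 kJ/s.
roach: E/h = 26/26 = 1 kJ/s.
1 > 0.8283, so adding roach raises the average — include it.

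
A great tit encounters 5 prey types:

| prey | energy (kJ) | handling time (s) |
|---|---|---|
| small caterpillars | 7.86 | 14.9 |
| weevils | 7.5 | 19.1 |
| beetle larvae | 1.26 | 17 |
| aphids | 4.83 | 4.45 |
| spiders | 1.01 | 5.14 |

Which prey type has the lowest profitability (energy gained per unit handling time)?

Profitability E/h (kJ/s): small caterpillars = 7.86/14.9 = 0.528, weevils = 7.5/19.1 = 0.393, beetle larvae = 1.26/17 = 0.0741, aphids = 4.83/4.45 = 1.09, spiders = 1.01/5.14 = 0.196.
Ranked: aphids > small caterpillars > weevils > spiders > beetle larvae.

beetle larvae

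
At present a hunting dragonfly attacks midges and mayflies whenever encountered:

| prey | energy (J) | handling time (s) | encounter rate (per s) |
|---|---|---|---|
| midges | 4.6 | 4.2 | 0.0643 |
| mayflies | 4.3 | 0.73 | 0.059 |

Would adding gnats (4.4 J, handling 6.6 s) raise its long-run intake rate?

Yes

Current rate: (0.0643×4.6 + 0.059×4.3)/(1 + 0.0643×4.2 + 0.059×0.73) = 0.4185 J/s.
Profitability of gnats: 4.4/6.6 = 0.6667 J/s.
Since 0.6667 > R, including gnats increases the long-run rate.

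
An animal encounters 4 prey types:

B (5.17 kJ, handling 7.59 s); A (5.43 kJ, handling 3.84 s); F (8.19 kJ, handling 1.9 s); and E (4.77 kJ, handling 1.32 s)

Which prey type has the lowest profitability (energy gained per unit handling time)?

In descending order of E/h:
F: 8.19/1.9 = 4.31 kJ/s
E: 4.77/1.32 = 3.61 kJ/s
A: 5.43/3.84 = 1.41 kJ/s
B: 5.17/7.59 = 0.681 kJ/s

B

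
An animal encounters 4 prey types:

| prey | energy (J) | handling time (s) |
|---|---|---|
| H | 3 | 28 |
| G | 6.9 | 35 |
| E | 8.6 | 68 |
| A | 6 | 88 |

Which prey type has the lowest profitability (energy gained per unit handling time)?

In descending order of E/h:
G: 6.9/35 = 0.197 J/s
E: 8.6/68 = 0.126 J/s
H: 3/28 = 0.107 J/s
A: 6/88 = 0.0682 J/s

A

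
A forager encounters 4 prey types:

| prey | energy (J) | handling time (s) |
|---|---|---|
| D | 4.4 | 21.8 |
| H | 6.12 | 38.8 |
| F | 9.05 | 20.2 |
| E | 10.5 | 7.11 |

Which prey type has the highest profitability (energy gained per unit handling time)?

In descending order of E/h:
E: 10.5/7.11 = 1.48 J/s
F: 9.05/20.2 = 0.448 J/s
D: 4.4/21.8 = 0.202 J/s
H: 6.12/38.8 = 0.158 J/s

E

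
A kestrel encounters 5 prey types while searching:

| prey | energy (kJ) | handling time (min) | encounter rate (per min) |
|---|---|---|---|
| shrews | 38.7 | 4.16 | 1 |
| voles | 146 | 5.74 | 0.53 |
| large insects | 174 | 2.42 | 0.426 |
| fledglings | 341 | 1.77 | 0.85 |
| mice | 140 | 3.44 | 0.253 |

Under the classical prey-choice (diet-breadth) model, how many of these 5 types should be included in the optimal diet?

E/h in descending order: fledglings 193, large insects 71.9, mice 40.7, voles 25.4, shrews 9.3 kJ/min. The optimal diet is the largest prefix of this list for which every included type satisfies E_i/h_i > R on the types above it.
Rate on top 1: 115.7. large insects: 71.9 < 115.7 → exclude; stop.
Optimal diet: fledglings — 1 of 5 types.

1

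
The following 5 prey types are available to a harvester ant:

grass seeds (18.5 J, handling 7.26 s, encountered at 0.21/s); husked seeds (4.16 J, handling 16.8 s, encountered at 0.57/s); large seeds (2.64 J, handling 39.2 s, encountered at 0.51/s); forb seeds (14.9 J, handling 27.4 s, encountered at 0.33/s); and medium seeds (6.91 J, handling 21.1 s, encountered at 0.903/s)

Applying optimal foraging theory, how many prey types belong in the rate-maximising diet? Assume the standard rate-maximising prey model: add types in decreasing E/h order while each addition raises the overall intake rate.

1

Profitabilities (E/h, J/s): grass seeds 2.55, forb seeds 0.544, medium seeds 0.327, husked seeds 0.248, large seeds 0.0673. Add prey in this order while the next type's profitability exceeds the intake rate on those already taken.
Rate on top 1: 1.539. forb seeds: 0.544 < 1.539 → exclude; stop.
Optimal diet: grass seeds — 1 of 5 types.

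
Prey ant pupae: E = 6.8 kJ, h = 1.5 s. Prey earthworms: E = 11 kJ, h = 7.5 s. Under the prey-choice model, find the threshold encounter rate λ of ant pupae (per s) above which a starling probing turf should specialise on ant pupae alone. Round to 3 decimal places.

0.319 per s

Drop earthworms once their profitability E₂/h₂ falls below the rate achievable on ant pupae alone: E₂/h₂ = λE₁/(1 + λh₁).
Solve for λ: λE₁h₂ = E₂(1 + λh₁) → λ(E₁h₂ − E₂h₁) = E₂ → λ = E₂/(E₁h₂ − E₂h₁).
λ = 11/(6.8×7.5 − 11×1.5) = 11/34.5 = 0.3188 per s.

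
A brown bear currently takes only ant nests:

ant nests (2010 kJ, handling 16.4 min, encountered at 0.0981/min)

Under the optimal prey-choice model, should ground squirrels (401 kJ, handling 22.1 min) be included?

No

On ant nests alone, R = ΣλE/(1+Σλh) = 197.2/2.609 = 75.58 kJ/min.
Profitability of ground squirrels: 401/22.1 = 18.14 kJ/min.
18.14 < 75.58, so adding ground squirrels would lower the average — exclude it.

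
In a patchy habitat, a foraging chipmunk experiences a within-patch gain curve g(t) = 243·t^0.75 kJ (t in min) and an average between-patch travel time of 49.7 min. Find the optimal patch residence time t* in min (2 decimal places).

149.10 min

Maximise g(t)/(T+t): set derivative to zero → g'(t)(T+t) = g(t).
g'(t) = 0.75·243·t^-0.25. Setting 0.75·243·t^-0.25 = 243·t^0.75/(49.7+t) gives 0.75(49.7+t) = t, so 0.25·t = 0.75×49.7.
t* = 0.75×49.7/0.25 = 149.1 min.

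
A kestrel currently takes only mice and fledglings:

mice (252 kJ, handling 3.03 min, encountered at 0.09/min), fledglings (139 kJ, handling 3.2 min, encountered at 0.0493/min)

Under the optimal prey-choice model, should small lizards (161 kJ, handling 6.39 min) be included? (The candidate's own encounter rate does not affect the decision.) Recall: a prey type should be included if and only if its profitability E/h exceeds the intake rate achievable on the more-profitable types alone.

Intake rate on the current diet: R = (0.09×252 + 0.0493×139) / (1 + 0.09×3.03 + 0.0493×3.2) = 29.53/1.43 = 20.65 kJ/min.
small lizards: E/h = 161/6.39 = 25.2 kJ/min.
25.2 > 20.65, so adding small lizards raises the average — include it.

Yes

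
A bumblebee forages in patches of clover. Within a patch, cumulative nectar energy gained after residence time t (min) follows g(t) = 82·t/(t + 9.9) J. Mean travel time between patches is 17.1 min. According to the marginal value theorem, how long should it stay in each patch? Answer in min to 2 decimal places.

By the marginal value theorem, leave when the instantaneous gain rate g'(t) equals the habitat-wide average g(t)/(T + t).
g'(t) = 82·9.9/(t + 9.9)². Setting 82·9.9/(t+9.9)² = 82t/[(t+9.9)(17.1+t)] gives 9.9(17.1+t) = t(t+9.9), so t² = 9.9×17.1 = 169.3.
t* = √169.3 = 13.01 min.

13.01 min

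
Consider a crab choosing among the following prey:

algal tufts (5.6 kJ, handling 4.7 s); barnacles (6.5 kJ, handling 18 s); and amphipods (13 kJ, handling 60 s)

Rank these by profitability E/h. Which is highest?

In descending order of E/h:
algal tufts: 5.6/4.7 = 1.19 kJ/s
barnacles: 6.5/18 = 0.361 kJ/s
amphipods: 13/60 = 0.217 kJ/s

algal tufts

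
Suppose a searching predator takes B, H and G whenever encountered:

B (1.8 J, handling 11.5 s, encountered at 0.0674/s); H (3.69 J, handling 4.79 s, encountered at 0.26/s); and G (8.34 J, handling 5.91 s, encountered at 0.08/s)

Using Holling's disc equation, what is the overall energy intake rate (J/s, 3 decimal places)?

0.500 J/s

Energy encountered per unit search time: 0.0674×1.8 + 0.26×3.69 + 0.08×8.34 = 1.748 J/s.
Handling time per unit search time: 0.0674×11.5 + 0.26×4.79 + 0.08×5.91 = 2.493.
Rate = 1.748/(1 + 2.493) = 0.5004 J/s.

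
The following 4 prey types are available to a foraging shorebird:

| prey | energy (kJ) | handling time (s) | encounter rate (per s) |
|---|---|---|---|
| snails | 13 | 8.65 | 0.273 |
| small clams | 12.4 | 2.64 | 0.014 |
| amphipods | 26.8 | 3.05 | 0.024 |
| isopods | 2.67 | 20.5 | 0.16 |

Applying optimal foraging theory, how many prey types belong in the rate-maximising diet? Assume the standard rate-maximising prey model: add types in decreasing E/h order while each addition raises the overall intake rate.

Rank by E/h (kJ/s): amphipods 8.79, small clams 4.7, snails 1.5, isopods 0.13. Include each in turn until the next type's E/h falls below the running intake rate.
Rate on top 1: 0.5993. small clams: 4.7 > 0.5993 → include.
Rate on top 2: 0.7357. snails: 1.5 > 0.7357 → include.
Rate on top 3: 1.258. isopods: 0.13 < 1.258 → exclude; stop.
Optimal diet: amphipods, small clams, snails — 3 of 4 types.

3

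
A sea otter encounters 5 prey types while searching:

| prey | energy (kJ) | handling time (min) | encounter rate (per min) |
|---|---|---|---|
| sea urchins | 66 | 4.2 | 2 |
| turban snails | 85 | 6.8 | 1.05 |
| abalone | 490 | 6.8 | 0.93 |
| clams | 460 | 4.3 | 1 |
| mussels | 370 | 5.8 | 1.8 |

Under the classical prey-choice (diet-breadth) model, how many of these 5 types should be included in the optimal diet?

1

Profitabilities (E/h, kJ/min): clams 107, abalone 72.1, mussels 63.8, sea urchins 15.7, turban snails 12.5. Add prey in this order while the next type's profitability exceeds the intake rate on those already taken.
Rate on top 1: 86.79. abalone: 72.1 < 86.79 → exclude; stop.
Optimal diet: clams — 1 of 5 types.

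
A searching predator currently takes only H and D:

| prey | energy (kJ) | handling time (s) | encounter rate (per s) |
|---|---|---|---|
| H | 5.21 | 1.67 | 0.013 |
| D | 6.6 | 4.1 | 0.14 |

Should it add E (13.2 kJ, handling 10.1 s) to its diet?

Yes

Current rate: (0.013×5.21 + 0.14×6.6)/(1 + 0.013×1.67 + 0.14×4.1) = 0.6215 kJ/s.
Profitability of E: 13.2/10.1 = 1.307 kJ/s.
Since 1.307 > R, including E increases the long-run rate.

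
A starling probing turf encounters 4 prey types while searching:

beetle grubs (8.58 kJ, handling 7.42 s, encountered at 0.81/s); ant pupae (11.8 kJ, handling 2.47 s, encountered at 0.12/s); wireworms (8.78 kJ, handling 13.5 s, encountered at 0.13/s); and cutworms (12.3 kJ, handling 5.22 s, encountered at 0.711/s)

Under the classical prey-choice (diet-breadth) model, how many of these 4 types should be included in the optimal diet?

Rank by E/h (kJ/s): ant pupae 4.78, cutworms 2.36, beetle grubs 1.16, wireworms 0.65. Include each in turn until the next type's E/h falls below the running intake rate.
Rate on top 1: 1.092. cutworms: 2.36 > 1.092 → include.
Rate on top 2: 2.029. beetle grubs: 1.16 < 2.029 → exclude; stop.
Optimal diet: ant pupae, cutworms — 2 of 4 types.

2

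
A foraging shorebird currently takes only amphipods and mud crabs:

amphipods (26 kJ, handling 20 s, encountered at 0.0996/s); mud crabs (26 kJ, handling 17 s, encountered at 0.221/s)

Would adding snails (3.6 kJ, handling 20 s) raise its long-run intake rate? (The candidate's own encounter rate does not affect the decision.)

Intake rate on the current diet: R = (0.0996×26 + 0.221×26) / (1 + 0.0996×20 + 0.221×17) = 8.336/6.749 = 1.235 kJ/s.
snails: E/h = 3.6/20 = 0.18 kJ/s.
0.18 < 1.235, so adding snails would lower the average — exclude it.

No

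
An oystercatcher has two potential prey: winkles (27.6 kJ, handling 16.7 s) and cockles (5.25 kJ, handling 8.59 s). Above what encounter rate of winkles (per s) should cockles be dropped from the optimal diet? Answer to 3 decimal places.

0.035 per s

The zero-one rule: include cockles iff E₂/h₂ > λE₁/(1+λh₁). Equality gives the switch point.
λE₁h₂ = E₂ + λE₂h₁ ⇒ λ = E₂/(E₁h₂ − E₂h₁) = 5.25/(237.1 − 87.67) = 0.03514 per s.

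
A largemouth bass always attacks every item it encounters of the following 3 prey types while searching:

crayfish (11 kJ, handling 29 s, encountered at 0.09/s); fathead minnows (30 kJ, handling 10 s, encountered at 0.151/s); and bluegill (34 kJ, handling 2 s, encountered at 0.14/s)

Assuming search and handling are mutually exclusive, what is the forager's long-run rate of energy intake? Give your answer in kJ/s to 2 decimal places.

R = (0.09×11 + 0.151×30 + 0.14×34) / (1 + 0.09×29 + 0.151×10 + 0.14×2) = 10.28/5.4 = 1.904 kJ/s.

1.90 kJ/s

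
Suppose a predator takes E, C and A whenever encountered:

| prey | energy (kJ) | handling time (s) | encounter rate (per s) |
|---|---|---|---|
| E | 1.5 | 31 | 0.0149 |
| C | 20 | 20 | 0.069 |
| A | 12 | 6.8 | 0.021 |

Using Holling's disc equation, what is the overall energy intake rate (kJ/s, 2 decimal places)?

0.55 kJ/s

R = Σλ_iE_i / (1 + Σλ_ih_i)
Numerator: 0.0149×1.5 + 0.069×20 + 0.021×12 = 1.654
Denominator: 1 + 0.0149×31 + 0.069×20 + 0.021×6.8 = 2.985
R = 1.654/2.985 = 0.5543 kJ/s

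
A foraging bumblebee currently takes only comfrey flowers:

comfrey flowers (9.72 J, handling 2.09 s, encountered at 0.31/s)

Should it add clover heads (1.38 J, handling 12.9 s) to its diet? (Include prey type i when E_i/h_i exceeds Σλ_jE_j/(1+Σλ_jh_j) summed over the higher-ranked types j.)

No

On comfrey flowers alone, R = ΣλE/(1+Σλh) = 3.013/1.648 = 1.829 J/s.
clover heads: E/h = 1.38/12.9 = 0.107 J/s.
0.107 < 1.829, so adding clover heads would lower the average — exclude it.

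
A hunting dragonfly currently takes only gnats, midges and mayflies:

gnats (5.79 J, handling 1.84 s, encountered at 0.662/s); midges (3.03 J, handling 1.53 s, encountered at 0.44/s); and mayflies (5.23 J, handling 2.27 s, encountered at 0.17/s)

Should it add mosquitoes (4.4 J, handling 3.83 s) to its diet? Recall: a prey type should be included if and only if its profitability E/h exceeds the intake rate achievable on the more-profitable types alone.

Current rate: (0.662×5.79 + 0.44×3.03 + 0.17×5.23)/(1 + 0.662×1.84 + 0.44×1.53 + 0.17×2.27) = 1.848 J/s.
mosquitoes: E/h = 4.4/3.83 = 1.149 J/s.
1.149 < 1.848, so adding mosquitoes would lower the average — exclude it.

No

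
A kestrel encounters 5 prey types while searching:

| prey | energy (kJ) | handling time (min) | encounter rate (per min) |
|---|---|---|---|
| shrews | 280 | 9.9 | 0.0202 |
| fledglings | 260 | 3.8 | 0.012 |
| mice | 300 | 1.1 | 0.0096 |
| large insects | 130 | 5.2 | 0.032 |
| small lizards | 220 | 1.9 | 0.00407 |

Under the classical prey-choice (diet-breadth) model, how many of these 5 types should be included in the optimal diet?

Profitabilities (E/h, kJ/min): mice 273, small lizards 116, fledglings 68.4, shrews 28.3, large insects 25. Add prey in this order while the next type's profitability exceeds the intake rate on those already taken.
Rate on top 1: 2.85. small lizards: 116 > 2.85 → include.
Rate on top 2: 3.708. fledglings: 68.4 > 3.708 → include.
Rate on top 3: 6.481. shrews: 28.3 > 6.481 → include.
Rate on top 4: 9.931. large insects: 25 > 9.931 → include.
Optimal diet: mice, small lizards, fledglings, shrews, large insects — 5 of 5 types.

5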